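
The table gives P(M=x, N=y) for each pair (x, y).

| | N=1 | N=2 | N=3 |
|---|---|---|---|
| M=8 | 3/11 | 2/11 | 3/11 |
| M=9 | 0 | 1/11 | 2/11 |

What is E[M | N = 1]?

P(N = 1) = 3/11.
Σ M·P over the event = 8·(3/11) = 24/11.
E[M | N = 1] = (24/11) / (3/11) = 8.

8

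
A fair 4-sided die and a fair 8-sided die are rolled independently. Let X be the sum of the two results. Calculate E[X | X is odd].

P(X is odd) = 1/2.
Σ over the event: 3·1/16 + 5·1/8 + 7·1/8 + 9·1/8 + 11·1/16 = 7/2.
E[X | X is odd] = (7/2) / (1/2) = 7.

7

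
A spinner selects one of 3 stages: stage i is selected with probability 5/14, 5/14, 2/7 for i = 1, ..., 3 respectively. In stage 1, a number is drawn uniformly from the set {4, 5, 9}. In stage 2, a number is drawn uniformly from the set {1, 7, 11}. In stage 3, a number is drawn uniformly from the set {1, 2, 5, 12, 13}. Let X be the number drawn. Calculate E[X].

1321/210

E[X | stage 1] = (4+5+9)/3 = 6.
E[X | stage 2] = (1+7+11)/3 = 19/3.
E[X | stage 3] = (1+2+5+12+13)/5 = 33/5.
E[X] = (5/14)·(6) + (5/14)·(19/3) + (2/7)·(33/5) = 1321/210.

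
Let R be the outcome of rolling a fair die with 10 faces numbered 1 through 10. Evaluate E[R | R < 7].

7/2

Given R < 7, R is equally likely to be any of {1, 2, 3, 4, 5, 6}.
E[R | R < 7] = (1 + 2 + 3 + 4 + 5 + 6) / 6 = 7/2.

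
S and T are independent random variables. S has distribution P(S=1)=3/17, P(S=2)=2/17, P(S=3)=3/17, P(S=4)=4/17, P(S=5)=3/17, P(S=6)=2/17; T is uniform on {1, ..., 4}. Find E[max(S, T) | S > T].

P(S > T) = 10/17.
Summing max(S,T)·P(x,y) over outcomes with S > T gives 89/34.
E[max(S, T) | S > T] = (89/34) / (10/17) = 89/20.

89/20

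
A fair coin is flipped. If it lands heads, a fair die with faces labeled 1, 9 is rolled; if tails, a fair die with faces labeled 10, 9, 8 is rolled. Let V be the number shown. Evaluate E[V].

7

E[V | heads] = (1+9)/2 = 5.
E[V | tails] = (10+9+8)/3 = 9.
E[V] = (1/2)·(5) + (1/2)·(9) = 7.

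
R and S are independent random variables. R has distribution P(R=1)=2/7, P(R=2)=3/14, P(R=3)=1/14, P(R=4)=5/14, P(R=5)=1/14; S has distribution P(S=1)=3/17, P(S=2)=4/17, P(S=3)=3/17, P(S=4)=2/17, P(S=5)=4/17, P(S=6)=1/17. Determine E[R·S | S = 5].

P(S = 5) = 4/17.
Summing RS·P(x,y) over outcomes with S = 5 gives 380/119.
E[R·S | S = 5] = (380/119) / (4/17) = 95/7.

95/7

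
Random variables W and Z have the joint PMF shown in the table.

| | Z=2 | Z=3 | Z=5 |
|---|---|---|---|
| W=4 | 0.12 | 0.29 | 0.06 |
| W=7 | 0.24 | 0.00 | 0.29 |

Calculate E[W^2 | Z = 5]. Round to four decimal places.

43.3429

P(Z = 5) = 0.35.
Σ W^2·P over the event = 16·(0.06) + 49·(0.29) = 15.17.
E[W^2 | Z = 5] = (15.17) / (0.35) = 43.3429.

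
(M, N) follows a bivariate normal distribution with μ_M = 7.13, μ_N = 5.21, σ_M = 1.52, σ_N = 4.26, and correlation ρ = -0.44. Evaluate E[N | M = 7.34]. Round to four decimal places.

The regression of N on M has slope ρ·σ_N/σ_M and passes through (μ_M, μ_N).
E[N | M=7.34] = 5.21 + (-0.44)·(4.26/1.52)·(7.34 − (7.13)) = 5.21 + (-1.2332)·(0.21) = 4.9510.

4.9510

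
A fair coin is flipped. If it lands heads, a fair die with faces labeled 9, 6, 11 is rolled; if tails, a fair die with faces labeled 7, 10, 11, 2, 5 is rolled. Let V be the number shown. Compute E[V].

E[V | heads] = (9+6+11)/3 = 26/3.
E[V | tails] = (7+10+11+2+5)/5 = 7.
E[V] = (1/2)·(26/3) + (1/2)·(7) = 47/6.

47/6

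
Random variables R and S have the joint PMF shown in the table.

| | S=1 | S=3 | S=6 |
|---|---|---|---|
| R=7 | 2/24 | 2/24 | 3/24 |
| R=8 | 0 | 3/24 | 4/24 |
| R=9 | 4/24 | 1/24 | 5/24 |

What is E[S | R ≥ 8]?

70/17

P(R ≥ 8) = 17/24.
Summing S·P(R=x,S=y) over the conditioning event gives 35/12.
E[S | R ≥ 8] = (35/12) / (17/24) = 70/17.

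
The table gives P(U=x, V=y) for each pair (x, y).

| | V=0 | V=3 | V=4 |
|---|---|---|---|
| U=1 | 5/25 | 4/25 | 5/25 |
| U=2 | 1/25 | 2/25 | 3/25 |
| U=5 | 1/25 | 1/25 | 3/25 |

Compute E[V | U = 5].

3

P(U = 5) = 1/5.
Σ V·P over the event = 0·(1/25) + 3·(1/25) + 4·(3/25) = 3/5.
E[V | U = 5] = (3/5) / (1/5) = 3.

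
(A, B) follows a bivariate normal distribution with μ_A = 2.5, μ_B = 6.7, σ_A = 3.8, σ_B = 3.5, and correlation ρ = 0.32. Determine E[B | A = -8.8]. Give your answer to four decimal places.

3.3695

E[B | A=x] = μ_B + ρ(σ_B/σ_A)(x − μ_A) for jointly normal variables.
E[B | A=-8.8] = 6.7 + (0.32)·(3.5/3.8)·(-8.8 − (2.5)) = 6.7 + (0.294737)·(-11.3) = 3.3695.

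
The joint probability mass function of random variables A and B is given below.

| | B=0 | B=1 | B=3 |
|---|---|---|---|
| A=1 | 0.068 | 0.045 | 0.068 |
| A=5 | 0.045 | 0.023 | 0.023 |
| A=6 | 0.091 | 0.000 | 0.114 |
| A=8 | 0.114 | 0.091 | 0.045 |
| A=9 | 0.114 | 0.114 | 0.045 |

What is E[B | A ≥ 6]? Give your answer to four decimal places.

1.1223

P(A ≥ 6) = 0.728.
Summing B·P(A=x,B=y) over the conditioning event gives 0.817.
E[B | A ≥ 6] = (0.817) / (0.728) = 1.1223.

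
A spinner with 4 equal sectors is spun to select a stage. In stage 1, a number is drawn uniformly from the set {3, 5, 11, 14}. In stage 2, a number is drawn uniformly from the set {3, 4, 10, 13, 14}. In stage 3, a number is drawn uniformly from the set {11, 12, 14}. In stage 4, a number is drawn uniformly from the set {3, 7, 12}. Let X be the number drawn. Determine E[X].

2203/240

E[X | stage 1] = (3+5+11+14)/4 = 33/4.
E[X | stage 2] = (3+4+10+13+14)/5 = 44/5.
E[X | stage 3] = (11+12+14)/3 = 37/3.
E[X | stage 4] = (3+7+12)/3 = 22/3.
E[X] = (1/4)·(33/4) + (1/4)·(44/5) + (1/4)·(37/3) + (1/4)·(22/3) = 2203/240.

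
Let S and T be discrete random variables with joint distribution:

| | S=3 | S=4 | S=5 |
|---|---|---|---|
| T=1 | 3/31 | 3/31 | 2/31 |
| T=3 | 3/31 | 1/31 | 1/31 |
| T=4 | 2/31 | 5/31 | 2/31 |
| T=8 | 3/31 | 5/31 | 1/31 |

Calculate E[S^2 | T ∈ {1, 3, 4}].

P(T ∈ {1, 3, 4}) = 22/31.
Summing S^2·P(S=x,T=y) over the conditioning event gives 11.
E[S^2 | T ∈ {1, 3, 4}] = (11) / (22/31) = 31/2.

31/2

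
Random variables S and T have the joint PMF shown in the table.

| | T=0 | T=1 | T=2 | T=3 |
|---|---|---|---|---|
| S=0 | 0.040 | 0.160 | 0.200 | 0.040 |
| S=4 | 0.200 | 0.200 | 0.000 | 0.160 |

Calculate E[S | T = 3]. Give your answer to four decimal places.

3.2000

P(T = 3) = 0.200.
Σ S·P over the event = 0·(0.040) + 4·(0.160) = 0.640.
E[S | T = 3] = (0.640) / (0.200) = 3.2000.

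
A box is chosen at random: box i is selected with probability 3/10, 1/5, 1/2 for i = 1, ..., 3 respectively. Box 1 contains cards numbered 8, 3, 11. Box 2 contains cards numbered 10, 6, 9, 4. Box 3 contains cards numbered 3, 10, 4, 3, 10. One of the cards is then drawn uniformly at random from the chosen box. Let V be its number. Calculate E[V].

E[V | box 1] = (8+3+11)/3 = 22/3.
E[V | box 2] = (10+6+9+4)/4 = 29/4.
E[V | box 3] = (3+10+4+3+10)/5 = 6.
By the law of total expectation,
E[V] = (3/10)·(22/3) + (1/5)·(29/4) + (1/2)·(6) = 133/20.

133/20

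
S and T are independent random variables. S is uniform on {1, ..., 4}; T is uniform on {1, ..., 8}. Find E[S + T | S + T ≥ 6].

92/11

P(S + T ≥ 6) = 11/16.
Summing (S+T)·P(x,y) over outcomes with S + T ≥ 6 gives 23/4.
E[S + T | S + T ≥ 6] = (23/4) / (11/16) = 92/11.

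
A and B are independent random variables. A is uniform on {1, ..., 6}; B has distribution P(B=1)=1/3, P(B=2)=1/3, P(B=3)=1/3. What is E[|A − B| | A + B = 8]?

3

P(A + B = 8) = 1/9.
Summing |A−B|·P(x,y) over outcomes with A + B = 8 gives 1/3.
E[|A − B| | A + B = 8] = (1/3) / (1/9) = 3.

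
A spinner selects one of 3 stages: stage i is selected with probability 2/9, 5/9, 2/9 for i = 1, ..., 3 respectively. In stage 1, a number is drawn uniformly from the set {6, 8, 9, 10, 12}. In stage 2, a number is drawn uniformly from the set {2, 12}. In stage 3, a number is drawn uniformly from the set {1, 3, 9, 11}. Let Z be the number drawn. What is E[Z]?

E[Z | stage 1] = (6+8+9+10+12)/5 = 9.
E[Z | stage 2] = (2+12)/2 = 7.
E[Z | stage 3] = (1+3+9+11)/4 = 6.
E[Z] = (2/9)·(9) + (5/9)·(7) + (2/9)·(6) = 65/9.

65/9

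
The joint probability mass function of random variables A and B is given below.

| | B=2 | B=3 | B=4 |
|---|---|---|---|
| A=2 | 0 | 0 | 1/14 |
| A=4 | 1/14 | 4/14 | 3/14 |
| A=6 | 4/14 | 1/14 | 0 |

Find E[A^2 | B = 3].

20

P(B = 3) = 5/14.
Σ A^2·P over the event = 16·(4/14) + 36·(1/14) = 50/7.
E[A^2 | B = 3] = (50/7) / (5/14) = 20.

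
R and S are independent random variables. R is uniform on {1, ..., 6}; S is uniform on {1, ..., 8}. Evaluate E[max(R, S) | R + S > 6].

203/33

P(R + S > 6) = 11/16.
Summing max(R,S)·P(x,y) over outcomes with R + S > 6 gives 203/48.
E[max(R, S) | R + S > 6] = (203/48) / (11/16) = 203/33.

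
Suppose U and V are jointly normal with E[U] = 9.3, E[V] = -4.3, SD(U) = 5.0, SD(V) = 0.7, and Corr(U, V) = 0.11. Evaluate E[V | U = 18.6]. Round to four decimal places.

E[V | U=x] = μ_V + ρ(σ_V/σ_U)(x − μ_U) for jointly normal variables.
E[V | U=18.6] = -4.3 + (0.11)·(0.7/5.0)·(18.6 − (9.3)) = -4.3 + (0.0154)·(9.3) = -4.1568.

-4.1568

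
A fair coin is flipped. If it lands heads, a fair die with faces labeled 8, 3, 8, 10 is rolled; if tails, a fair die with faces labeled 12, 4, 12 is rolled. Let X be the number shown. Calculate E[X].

199/24

E[X | heads] = (8+3+8+10)/4 = 29/4.
E[X | tails] = (12+4+12)/3 = 28/3.
E[X] = (1/2)·(29/4) + (1/2)·(28/3) = 199/24.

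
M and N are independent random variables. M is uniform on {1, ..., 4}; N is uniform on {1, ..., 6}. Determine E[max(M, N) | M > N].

Outcomes with M > N: (2,1), (3,1), (3,2), (4,1), (4,2), (4,3), each with probability 1/24.
E[max(M, N) | M > N] = (2 + 3 + 3 + 4 + 4 + 4) / 6 = 10/3.

10/3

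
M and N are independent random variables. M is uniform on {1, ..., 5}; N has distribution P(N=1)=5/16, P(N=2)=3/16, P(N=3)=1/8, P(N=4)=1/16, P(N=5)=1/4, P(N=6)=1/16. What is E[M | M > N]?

P(M > N) = 17/40.
Summing M·P(x,y) over outcomes with M > N gives 129/80.
E[M | M > N] = (129/80) / (17/40) = 129/34.

129/34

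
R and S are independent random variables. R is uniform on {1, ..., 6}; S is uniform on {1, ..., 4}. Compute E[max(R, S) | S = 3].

4

Outcomes with S = 3: (1,3), (2,3), (3,3), (4,3), (5,3), (6,3), each with probability 1/24.
E[max(R, S) | S = 3] = (3 + 3 + 3 + 4 + 5 + 6) / 6 = 4.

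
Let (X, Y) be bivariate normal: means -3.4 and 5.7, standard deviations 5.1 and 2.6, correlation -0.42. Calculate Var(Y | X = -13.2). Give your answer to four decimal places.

The conditional variance in a bivariate normal is σ_Y²(1 − ρ²), independent of x.
Var(Y | X=-13.2) = (2.6)²·(1 − (-0.42)²) = 6.76·0.8236 = 5.5675.

5.5675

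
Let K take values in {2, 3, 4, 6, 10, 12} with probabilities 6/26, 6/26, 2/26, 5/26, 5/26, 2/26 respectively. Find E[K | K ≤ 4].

19/7

P(K ≤ 4) = 7/13.
Σ over the event: 2·3/13 + 3·3/13 + 4·1/13 = 19/13.
E[K | K ≤ 4] = (19/13) / (7/13) = 19/7.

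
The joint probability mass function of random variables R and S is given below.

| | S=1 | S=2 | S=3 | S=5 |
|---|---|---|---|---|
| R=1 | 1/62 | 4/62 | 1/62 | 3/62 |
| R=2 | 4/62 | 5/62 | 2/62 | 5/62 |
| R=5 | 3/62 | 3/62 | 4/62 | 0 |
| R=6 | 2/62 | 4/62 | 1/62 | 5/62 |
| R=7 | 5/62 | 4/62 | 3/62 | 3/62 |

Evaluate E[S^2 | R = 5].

51/10

P(R = 5) = 5/31.
Σ S^2·P over the event = 1·(3/62) + 4·(3/62) + 9·(4/62) = 51/62.
E[S^2 | R = 5] = (51/62) / (5/31) = 51/10.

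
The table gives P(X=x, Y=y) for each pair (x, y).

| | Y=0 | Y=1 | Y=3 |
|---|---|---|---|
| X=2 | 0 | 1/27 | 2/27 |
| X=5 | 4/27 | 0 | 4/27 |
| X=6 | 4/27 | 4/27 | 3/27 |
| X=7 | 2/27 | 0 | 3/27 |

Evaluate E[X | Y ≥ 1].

P(Y ≥ 1) = 17/27.
Summing X·P(X=x,Y=y) over the conditioning event gives 89/27.
E[X | Y ≥ 1] = (89/27) / (17/27) = 89/17.

89/17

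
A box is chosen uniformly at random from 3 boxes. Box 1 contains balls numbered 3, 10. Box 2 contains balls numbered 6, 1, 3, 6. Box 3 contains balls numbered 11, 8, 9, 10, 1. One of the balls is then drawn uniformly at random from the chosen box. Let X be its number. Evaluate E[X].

E[X | box 1] = (3+10)/2 = 13/2.
E[X | box 2] = (6+1+3+6)/4 = 4.
E[X | box 3] = (11+8+9+10+1)/5 = 39/5.
By the law of total expectation,
E[X] = (1/3)·(13/2) + (1/3)·(4) + (1/3)·(39/5) = 61/10.

61/10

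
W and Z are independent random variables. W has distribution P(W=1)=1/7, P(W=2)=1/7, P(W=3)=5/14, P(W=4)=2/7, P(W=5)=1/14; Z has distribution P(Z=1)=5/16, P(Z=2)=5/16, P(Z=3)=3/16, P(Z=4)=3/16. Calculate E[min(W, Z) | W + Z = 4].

P(W + Z = 4) = 41/224.
Summing min(W,Z)·P(x,y) over outcomes with W + Z = 4 gives 51/224.
E[min(W, Z) | W + Z = 4] = (51/224) / (41/224) = 51/41.

51/41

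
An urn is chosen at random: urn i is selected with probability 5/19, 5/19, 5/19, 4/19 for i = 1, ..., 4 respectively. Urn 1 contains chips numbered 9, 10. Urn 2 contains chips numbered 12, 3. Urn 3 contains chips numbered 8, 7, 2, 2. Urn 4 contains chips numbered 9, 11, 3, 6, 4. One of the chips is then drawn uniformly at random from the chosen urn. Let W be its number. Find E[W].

E[W | urn 1] = (9+10)/2 = 19/2.
E[W | urn 2] = (12+3)/2 = 15/2.
E[W | urn 3] = (8+7+2+2)/4 = 19/4.
E[W | urn 4] = (9+11+3+6+4)/5 = 33/5.
By the law of total expectation,
E[W] = (5/19)·(19/2) + (5/19)·(15/2) + (5/19)·(19/4) + (4/19)·(33/5) = 2703/380.

2703/380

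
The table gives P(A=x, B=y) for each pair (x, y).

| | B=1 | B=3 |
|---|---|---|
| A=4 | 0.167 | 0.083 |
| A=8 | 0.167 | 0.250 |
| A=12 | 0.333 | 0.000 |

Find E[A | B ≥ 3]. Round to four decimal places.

7.0030

P(B ≥ 3) = 0.333.
Σ A·P over the event = 4·(0.083) + 8·(0.250) = 2.332.
E[A | B ≥ 3] = (2.332) / (0.333) = 7.0030.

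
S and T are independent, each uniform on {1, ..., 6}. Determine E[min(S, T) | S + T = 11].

5

Outcomes with S + T = 11: (5,6), (6,5), each with probability 1/36.
E[min(S, T) | S + T = 11] = (5 + 5) / 2 = 5.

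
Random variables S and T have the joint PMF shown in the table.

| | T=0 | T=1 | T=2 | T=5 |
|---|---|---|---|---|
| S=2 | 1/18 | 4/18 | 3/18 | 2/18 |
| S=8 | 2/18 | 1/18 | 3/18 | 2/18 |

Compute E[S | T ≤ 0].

6

P(T ≤ 0) = 1/6.
Σ S·P over the event = 2·(1/18) + 8·(2/18) = 1.
E[S | T ≤ 0] = (1) / (1/6) = 6.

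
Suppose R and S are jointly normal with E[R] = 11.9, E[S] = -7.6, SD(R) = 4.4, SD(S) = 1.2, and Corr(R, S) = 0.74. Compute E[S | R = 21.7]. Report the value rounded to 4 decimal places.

-5.6222

E[S | R=x] = μ_S + ρ(σ_S/σ_R)(x − μ_R) for jointly normal variables.
E[S | R=21.7] = -7.6 + (0.74)·(1.2/4.4)·(21.7 − (11.9)) = -7.6 + (0.20182)·(9.8) = -5.6222.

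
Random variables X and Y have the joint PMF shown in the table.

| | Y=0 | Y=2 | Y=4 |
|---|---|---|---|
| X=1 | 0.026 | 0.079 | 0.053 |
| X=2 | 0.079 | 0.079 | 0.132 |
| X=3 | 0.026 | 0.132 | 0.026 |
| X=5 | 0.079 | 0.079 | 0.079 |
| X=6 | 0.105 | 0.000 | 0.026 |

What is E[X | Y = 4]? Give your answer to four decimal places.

P(Y = 4) = 0.316.
Σ X·P over the event = 1·(0.053) + 2·(0.132) + 3·(0.026) + 5·(0.079) + 6·(0.026) = 0.946.
E[X | Y = 4] = (0.946) / (0.316) = 2.9937.

2.9937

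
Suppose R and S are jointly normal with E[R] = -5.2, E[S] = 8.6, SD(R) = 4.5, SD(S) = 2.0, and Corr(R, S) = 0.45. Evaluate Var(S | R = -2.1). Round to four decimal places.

3.1900

For a bivariate normal, Var(S | R=x) = σ_S²(1 − ρ²).
Var(S | R=-2.1) = (2.0)²·(1 − (0.45)²) = 4·0.7975 = 3.1900.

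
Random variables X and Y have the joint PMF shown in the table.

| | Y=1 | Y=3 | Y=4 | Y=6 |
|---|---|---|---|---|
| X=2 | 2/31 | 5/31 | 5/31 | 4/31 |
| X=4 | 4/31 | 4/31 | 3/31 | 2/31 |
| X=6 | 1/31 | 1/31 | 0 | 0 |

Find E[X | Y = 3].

16/5

P(Y = 3) = 10/31.
Σ X·P over the event = 2·(5/31) + 4·(4/31) + 6·(1/31) = 32/31.
E[X | Y = 3] = (32/31) / (10/31) = 16/5.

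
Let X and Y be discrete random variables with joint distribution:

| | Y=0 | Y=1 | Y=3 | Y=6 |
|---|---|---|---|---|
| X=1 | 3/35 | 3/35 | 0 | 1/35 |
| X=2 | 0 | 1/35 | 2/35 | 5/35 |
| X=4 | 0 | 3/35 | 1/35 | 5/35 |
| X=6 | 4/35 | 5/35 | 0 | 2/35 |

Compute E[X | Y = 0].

P(Y = 0) = 1/5.
Summing X·P(X=x,Y=y) over the conditioning event gives 27/35.
E[X | Y = 0] = (27/35) / (1/5) = 27/7.

27/7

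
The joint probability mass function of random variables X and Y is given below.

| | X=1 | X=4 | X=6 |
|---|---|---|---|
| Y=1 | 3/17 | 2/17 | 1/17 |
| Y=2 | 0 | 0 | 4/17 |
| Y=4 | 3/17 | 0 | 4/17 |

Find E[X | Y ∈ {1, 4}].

44/13

P(Y ∈ {1, 4}) = 13/17.
Σ X·P over the event = 1·(3/17) + 1·(3/17) + 4·(2/17) + 6·(1/17) + 6·(4/17) = 44/17.
E[X | Y ∈ {1, 4}] = (44/17) / (13/17) = 44/13.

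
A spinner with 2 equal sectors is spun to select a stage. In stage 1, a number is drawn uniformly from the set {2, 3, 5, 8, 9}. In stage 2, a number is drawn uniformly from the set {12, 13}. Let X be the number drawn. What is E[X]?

E[X | stage 1] = (2+3+5+8+9)/5 = 27/5.
E[X | stage 2] = (12+13)/2 = 25/2.
By the law of total expectation,
E[X] = (1/2)·(27/5) + (1/2)·(25/2) = 179/20.

179/20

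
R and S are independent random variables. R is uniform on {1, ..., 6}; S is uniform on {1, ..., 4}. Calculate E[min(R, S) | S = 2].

Outcomes with S = 2: (1,2), (2,2), (3,2), (4,2), (5,2), (6,2), each with probability 1/24.
E[min(R, S) | S = 2] = (1 + 2 + 2 + 2 + 2 + 2) / 6 = 11/6.

11/6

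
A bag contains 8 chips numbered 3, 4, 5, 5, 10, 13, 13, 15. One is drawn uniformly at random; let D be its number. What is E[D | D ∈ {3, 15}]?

P(D ∈ {3, 15}) = 1/4.
Σ over the event: 3·1/8 + 15·1/8 = 9/4.
E[D | D ∈ {3, 15}] = (9/4) / (1/4) = 9.

9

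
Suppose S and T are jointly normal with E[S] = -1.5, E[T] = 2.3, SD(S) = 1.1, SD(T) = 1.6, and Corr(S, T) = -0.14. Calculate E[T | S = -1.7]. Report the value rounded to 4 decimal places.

For a bivariate normal, E[T | S=x] = μ_T + ρ·(σ_T/σ_S)·(x − μ_S).
E[T | S=-1.7] = 2.3 + (-0.14)·(1.6/1.1)·(-1.7 − (-1.5)) = 2.3 + (-0.20364)·(-0.2) = 2.3407.

2.3407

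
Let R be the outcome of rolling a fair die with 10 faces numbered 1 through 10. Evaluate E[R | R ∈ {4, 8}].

P(R ∈ {4, 8}) = 1/5.
Σ over the event: 4·1/10 + 8·1/10 = 6/5.
E[R | R ∈ {4, 8}] = (6/5) / (1/5) = 6.

6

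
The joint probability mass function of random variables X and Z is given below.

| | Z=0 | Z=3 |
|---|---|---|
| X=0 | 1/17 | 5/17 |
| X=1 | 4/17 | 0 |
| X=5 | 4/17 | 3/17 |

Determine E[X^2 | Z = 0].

P(Z = 0) = 9/17.
Σ X^2·P over the event = 0·(1/17) + 1·(4/17) + 25·(4/17) = 104/17.
E[X^2 | Z = 0] = (104/17) / (9/17) = 104/9.

104/9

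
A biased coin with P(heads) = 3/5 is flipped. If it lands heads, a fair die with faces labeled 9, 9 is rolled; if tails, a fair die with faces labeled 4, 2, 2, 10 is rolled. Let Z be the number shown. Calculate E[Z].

36/5

E[Z | heads] = (9+9)/2 = 9.
E[Z | tails] = (4+2+2+10)/4 = 9/2.
By the law of total expectation,
E[Z] = (3/5)·(9) + (2/5)·(9/2) = 36/5.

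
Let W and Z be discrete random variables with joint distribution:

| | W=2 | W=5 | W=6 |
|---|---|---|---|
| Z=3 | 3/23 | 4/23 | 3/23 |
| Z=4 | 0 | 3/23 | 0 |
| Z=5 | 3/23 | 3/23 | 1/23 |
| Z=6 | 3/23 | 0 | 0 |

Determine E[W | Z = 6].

P(Z = 6) = 3/23.
Σ W·P over the event = 2·(3/23) = 6/23.
E[W | Z = 6] = (6/23) / (3/23) = 2.

2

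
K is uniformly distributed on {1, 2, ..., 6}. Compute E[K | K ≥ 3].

9/2

Given K ≥ 3, K is equally likely to be any of {3, 4, 5, 6}.
E[K | K ≥ 3] = (3 + 4 + 5 + 6) / 4 = 9/2.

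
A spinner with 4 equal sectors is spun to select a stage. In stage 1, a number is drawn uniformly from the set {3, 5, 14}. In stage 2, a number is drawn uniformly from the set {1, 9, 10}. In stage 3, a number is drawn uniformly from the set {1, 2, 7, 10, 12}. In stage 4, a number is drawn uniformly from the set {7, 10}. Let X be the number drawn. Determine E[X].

289/40

E[X | stage 1] = (3+5+14)/3 = 22/3.
E[X | stage 2] = (1+9+10)/3 = 20/3.
E[X | stage 3] = (1+2+7+10+12)/5 = 32/5.
E[X | stage 4] = (7+10)/2 = 17/2.
By the law of total expectation,
E[X] = (1/4)·(22/3) + (1/4)·(20/3) + (1/4)·(32/5) + (1/4)·(17/2) = 289/40.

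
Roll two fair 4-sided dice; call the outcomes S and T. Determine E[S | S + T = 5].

5/2

Outcomes with S + T = 5: (1,4), (2,3), (3,2), (4,1), each with probability 1/16.
E[S | S + T = 5] = (1 + 2 + 3 + 4) / 4 = 5/2.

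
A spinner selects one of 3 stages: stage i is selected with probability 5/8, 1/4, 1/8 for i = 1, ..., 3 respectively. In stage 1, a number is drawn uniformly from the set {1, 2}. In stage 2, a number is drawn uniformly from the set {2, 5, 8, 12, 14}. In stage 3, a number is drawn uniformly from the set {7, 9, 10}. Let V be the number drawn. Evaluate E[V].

E[V | stage 1] = (1+2)/2 = 3/2.
E[V | stage 2] = (2+5+8+12+14)/5 = 41/5.
E[V | stage 3] = (7+9+10)/3 = 26/3.
E[V] = (5/8)·(3/2) + (1/4)·(41/5) + (1/8)·(26/3) = 977/240.

977/240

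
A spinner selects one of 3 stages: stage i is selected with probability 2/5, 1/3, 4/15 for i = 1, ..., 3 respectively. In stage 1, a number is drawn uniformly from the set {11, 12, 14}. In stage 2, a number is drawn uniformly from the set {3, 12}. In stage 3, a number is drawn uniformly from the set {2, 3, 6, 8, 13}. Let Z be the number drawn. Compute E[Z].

E[Z | stage 1] = (11+12+14)/3 = 37/3.
E[Z | stage 2] = (3+12)/2 = 15/2.
E[Z | stage 3] = (2+3+6+8+13)/5 = 32/5.
E[Z] = (2/5)·(37/3) + (1/3)·(15/2) + (4/15)·(32/5) = 457/50.

457/50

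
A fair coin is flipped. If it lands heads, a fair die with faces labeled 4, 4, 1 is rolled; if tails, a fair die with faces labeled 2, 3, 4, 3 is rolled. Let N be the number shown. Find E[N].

E[N | heads] = (4+4+1)/3 = 3.
E[N | tails] = (2+3+4+3)/4 = 3.
By the law of total expectation,
E[N] = (1/2)·(3) + (1/2)·(3) = 3.

3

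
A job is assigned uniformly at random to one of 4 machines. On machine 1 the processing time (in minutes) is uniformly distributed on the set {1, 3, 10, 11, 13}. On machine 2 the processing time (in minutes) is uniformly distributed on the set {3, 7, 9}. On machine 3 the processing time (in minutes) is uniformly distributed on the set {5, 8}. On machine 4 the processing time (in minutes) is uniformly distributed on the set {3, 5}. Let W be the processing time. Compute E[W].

733/120

E[W | machine 1] = (1+3+10+11+13)/5 = 38/5.
E[W | machine 2] = (3+7+9)/3 = 19/3.
E[W | machine 3] = (5+8)/2 = 13/2.
E[W | machine 4] = (3+5)/2 = 4.
E[W] = (1/4)·(38/5) + (1/4)·(19/3) + (1/4)·(13/2) + (1/4)·(4) = 733/120.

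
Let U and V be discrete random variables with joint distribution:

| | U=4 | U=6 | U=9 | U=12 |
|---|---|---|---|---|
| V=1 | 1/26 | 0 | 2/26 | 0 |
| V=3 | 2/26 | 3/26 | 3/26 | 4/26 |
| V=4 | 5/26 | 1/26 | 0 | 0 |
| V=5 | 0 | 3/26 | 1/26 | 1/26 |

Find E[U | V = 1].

P(V = 1) = 3/26.
Σ U·P over the event = 4·(1/26) + 9·(2/26) = 11/13.
E[U | V = 1] = (11/13) / (3/26) = 22/3.

22/3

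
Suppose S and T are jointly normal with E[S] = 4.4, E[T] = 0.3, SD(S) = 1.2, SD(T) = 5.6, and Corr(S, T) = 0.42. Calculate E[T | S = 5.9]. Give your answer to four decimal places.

3.2400

The regression of T on S has slope ρ·σ_T/σ_S and passes through (μ_S, μ_T).
E[T | S=5.9] = 0.3 + (0.42)·(5.6/1.2)·(5.9 − (4.4)) = 0.3 + (1.96)·(1.5) = 3.2400.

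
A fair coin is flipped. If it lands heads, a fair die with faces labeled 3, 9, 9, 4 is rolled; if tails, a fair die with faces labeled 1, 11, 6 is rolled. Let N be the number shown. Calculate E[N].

E[N | heads] = (3+9+9+4)/4 = 25/4.
E[N | tails] = (1+11+6)/3 = 6.
By the law of total expectation,
E[N] = (1/2)·(25/4) + (1/2)·(6) = 49/8.

49/8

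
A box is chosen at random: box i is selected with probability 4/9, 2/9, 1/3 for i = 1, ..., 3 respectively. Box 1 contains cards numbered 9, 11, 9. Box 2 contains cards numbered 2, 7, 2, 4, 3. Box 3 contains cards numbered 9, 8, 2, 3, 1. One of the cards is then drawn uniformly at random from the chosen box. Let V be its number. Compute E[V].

E[V | box 1] = (9+11+9)/3 = 29/3.
E[V | box 2] = (2+7+2+4+3)/5 = 18/5.
E[V | box 3] = (9+8+2+3+1)/5 = 23/5.
By the law of total expectation,
E[V] = (4/9)·(29/3) + (2/9)·(18/5) + (1/3)·(23/5) = 179/27.

179/27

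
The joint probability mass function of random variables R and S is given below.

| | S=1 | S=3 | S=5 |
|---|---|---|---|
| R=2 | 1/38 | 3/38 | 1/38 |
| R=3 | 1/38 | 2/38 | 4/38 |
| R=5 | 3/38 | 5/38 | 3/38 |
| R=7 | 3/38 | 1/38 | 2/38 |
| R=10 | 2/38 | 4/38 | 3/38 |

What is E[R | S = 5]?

P(S = 5) = 13/38.
Summing R·P(R=x,S=y) over the conditioning event gives 73/38.
E[R | S = 5] = (73/38) / (13/38) = 73/13.

73/13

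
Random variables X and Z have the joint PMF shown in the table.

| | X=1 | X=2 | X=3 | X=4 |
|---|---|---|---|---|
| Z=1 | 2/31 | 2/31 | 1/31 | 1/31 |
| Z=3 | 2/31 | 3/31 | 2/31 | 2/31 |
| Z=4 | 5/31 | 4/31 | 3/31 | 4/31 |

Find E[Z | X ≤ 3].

P(X ≤ 3) = 24/31.
Summing Z·P(X=x,Z=y) over the conditioning event gives 74/31.
E[Z | X ≤ 3] = (74/31) / (24/31) = 37/12.

37/12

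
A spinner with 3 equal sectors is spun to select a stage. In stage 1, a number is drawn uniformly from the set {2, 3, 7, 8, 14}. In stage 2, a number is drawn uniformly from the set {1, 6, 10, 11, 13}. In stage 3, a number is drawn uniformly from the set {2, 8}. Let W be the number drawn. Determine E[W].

E[W | stage 1] = (2+3+7+8+14)/5 = 34/5.
E[W | stage 2] = (1+6+10+11+13)/5 = 41/5.
E[W | stage 3] = (2+8)/2 = 5.
E[W] = (1/3)·(34/5) + (1/3)·(41/5) + (1/3)·(5) = 20/3.

20/3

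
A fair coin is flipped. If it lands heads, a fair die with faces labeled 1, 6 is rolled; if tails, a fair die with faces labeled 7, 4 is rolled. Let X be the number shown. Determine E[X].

E[X | heads] = (1+6)/2 = 7/2.
E[X | tails] = (7+4)/2 = 11/2.
E[X] = (1/2)·(7/2) + (1/2)·(11/2) = 9/2.

9/2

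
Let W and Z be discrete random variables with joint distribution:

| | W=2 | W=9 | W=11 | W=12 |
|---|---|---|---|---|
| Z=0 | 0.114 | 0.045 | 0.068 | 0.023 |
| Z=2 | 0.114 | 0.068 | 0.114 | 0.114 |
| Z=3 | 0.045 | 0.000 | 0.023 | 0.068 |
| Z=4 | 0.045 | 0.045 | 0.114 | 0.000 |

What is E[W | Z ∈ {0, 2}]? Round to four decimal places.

P(Z ∈ {0, 2}) = 0.660.
Σ W·P over the event = 2·(0.114) + 2·(0.114) + 9·(0.045) + 9·(0.068) + 11·(0.068) + 11·(0.114) + 12·(0.023) + 12·(0.114) = 5.119.
E[W | Z ∈ {0, 2}] = (5.119) / (0.660) = 7.7561.

7.7561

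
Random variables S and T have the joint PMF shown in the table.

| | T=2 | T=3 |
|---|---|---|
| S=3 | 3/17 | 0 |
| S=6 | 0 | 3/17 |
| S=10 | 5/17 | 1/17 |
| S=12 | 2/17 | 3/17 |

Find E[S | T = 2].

83/10

P(T = 2) = 10/17.
Σ S·P over the event = 3·(3/17) + 10·(5/17) + 12·(2/17) = 83/17.
E[S | T = 2] = (83/17) / (10/17) = 83/10.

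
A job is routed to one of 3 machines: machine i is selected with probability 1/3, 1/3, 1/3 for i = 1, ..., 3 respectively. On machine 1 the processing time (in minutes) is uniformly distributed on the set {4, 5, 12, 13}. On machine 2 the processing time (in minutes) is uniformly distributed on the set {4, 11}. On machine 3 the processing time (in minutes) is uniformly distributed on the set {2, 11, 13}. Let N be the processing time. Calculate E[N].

E[N | machine 1] = (4+5+12+13)/4 = 17/2.
E[N | machine 2] = (4+11)/2 = 15/2.
E[N | machine 3] = (2+11+13)/3 = 26/3.
By the law of total expectation,
E[N] = (1/3)·(17/2) + (1/3)·(15/2) + (1/3)·(26/3) = 74/9.

74/9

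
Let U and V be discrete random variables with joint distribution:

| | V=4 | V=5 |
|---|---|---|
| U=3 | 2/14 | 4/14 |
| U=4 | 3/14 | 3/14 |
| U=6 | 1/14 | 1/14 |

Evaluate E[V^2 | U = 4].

P(U = 4) = 3/7.
Σ V^2·P over the event = 16·(3/14) + 25·(3/14) = 123/14.
E[V^2 | U = 4] = (123/14) / (3/7) = 41/2.

41/2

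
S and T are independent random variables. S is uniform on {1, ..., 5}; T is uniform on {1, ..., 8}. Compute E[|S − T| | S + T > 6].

74/25

P(S + T > 6) = 5/8.
Summing |S−T|·P(x,y) over outcomes with S + T > 6 gives 37/20.
E[|S − T| | S + T > 6] = (37/20) / (5/8) = 74/25.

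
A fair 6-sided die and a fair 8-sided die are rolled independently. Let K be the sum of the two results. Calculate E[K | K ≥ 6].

P(K ≥ 6) = 19/24.
E[K | K ≥ 6] = (43/6) / (19/24) = 172/19.

172/19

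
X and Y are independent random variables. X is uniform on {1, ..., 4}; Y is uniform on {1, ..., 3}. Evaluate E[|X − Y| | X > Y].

5/3

Outcomes with X > Y: (2,1), (3,1), (3,2), (4,1), (4,2), (4,3), each with probability 1/12.
E[|X − Y| | X > Y] = (1 + 2 + 1 + 3 + 2 + 1) / 6 = 5/3.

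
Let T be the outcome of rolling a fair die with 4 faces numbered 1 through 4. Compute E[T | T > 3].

Given T > 3, T is equally likely to be any of {4}.
E[T | T > 3] = (4) / 1 = 4.

4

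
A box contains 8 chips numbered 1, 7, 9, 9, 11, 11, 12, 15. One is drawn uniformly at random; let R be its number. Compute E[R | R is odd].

P(R is odd) = 7/8.
Σ over the event: 1·1/8 + 7·1/8 + 9·1/4 + 11·1/4 + 15·1/8 = 63/8.
E[R | R is odd] = (63/8) / (7/8) = 9.

9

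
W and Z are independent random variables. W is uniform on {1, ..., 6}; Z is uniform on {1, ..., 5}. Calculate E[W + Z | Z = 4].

Outcomes with Z = 4: (1,4), (2,4), (3,4), (4,4), (5,4), (6,4), each with probability 1/30.
E[W + Z | Z = 4] = (5 + 6 + 7 + 8 + 9 + 10) / 6 = 15/2.

15/2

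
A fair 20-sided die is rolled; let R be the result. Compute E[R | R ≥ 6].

P(R ≥ 6) = 3/4.
E[R | R ≥ 6] = (39/4) / (3/4) = 13.

13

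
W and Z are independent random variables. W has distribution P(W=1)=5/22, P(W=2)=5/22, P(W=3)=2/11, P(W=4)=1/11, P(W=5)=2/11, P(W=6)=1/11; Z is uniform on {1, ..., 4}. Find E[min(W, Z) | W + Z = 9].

11/3

P(W + Z = 9) = 3/44.
Summing min(W,Z)·P(x,y) over outcomes with W + Z = 9 gives 1/4.
E[min(W, Z) | W + Z = 9] = (1/4) / (3/44) = 11/3.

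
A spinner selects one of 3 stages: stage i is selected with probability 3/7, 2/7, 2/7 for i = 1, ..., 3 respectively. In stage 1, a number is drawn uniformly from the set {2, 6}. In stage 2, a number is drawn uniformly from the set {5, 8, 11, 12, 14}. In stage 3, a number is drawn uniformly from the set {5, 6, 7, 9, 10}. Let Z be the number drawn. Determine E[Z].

E[Z | stage 1] = (2+6)/2 = 4.
E[Z | stage 2] = (5+8+11+12+14)/5 = 10.
E[Z | stage 3] = (5+6+7+9+10)/5 = 37/5.
E[Z] = (3/7)·(4) + (2/7)·(10) + (2/7)·(37/5) = 234/35.

234/35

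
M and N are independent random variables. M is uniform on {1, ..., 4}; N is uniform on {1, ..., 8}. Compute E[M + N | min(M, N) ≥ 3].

P(min(M, N) ≥ 3) = 3/8.
Summing (M+N)·P(x,y) over outcomes with min(M, N) ≥ 3 gives 27/8.
E[M + N | min(M, N) ≥ 3] = (27/8) / (3/8) = 9.

9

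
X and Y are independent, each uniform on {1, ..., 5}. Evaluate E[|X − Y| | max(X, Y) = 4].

12/7

P(max(X, Y) = 4) = 7/25.
Summing |X−Y|·P(x,y) over outcomes with max(X, Y) = 4 gives 12/25.
E[|X − Y| | max(X, Y) = 4] = (12/25) / (7/25) = 12/7.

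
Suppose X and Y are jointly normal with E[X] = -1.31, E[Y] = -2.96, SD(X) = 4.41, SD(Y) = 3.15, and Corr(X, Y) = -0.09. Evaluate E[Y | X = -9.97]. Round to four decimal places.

The regression of Y on X has slope ρ·σ_Y/σ_X and passes through (μ_X, μ_Y).
E[Y | X=-9.97] = -2.96 + (-0.09)·(3.15/4.41)·(-9.97 − (-1.31)) = -2.96 + (-0.064286)·(-8.66) = -2.4033.

-2.4033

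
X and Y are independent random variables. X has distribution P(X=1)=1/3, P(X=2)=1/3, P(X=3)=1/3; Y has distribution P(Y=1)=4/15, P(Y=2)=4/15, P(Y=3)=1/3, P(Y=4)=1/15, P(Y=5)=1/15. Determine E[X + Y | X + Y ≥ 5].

57/10

P(X + Y ≥ 5) = 4/9.
Summing (X+Y)·P(x,y) over outcomes with X + Y ≥ 5 gives 38/15.
E[X + Y | X + Y ≥ 5] = (38/15) / (4/9) = 57/10.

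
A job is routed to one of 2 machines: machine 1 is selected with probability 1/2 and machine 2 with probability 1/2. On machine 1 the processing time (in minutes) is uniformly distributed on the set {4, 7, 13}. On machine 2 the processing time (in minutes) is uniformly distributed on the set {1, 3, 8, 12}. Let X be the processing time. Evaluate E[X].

7

E[X | machine 1] = (4+7+13)/3 = 8.
E[X | machine 2] = (1+3+8+12)/4 = 6.
By the law of total expectation,
E[X] = (1/2)·(8) + (1/2)·(6) = 7.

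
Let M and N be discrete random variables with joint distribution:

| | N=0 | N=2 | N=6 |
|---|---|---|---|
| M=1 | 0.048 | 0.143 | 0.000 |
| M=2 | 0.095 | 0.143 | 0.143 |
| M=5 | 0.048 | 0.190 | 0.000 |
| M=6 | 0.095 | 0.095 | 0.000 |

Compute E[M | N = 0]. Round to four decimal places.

3.6643

P(N = 0) = 0.286.
Σ M·P over the event = 1·(0.048) + 2·(0.095) + 5·(0.048) + 6·(0.095) = 1.048.
E[M | N = 0] = (1.048) / (0.286) = 3.6643.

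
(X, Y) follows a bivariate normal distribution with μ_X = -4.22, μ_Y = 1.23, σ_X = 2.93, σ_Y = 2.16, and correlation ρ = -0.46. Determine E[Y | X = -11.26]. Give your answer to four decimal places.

3.6174

E[Y | X=x] = μ_Y + ρ(σ_Y/σ_X)(x − μ_X) for jointly normal variables.
E[Y | X=-11.26] = 1.23 + (-0.46)·(2.16/2.93)·(-11.26 − (-4.22)) = 1.23 + (-0.339113)·(-7.04) = 3.6174.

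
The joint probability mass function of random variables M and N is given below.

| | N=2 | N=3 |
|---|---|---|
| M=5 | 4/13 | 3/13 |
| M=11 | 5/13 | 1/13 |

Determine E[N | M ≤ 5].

17/7

P(M ≤ 5) = 7/13.
Summing N·P(M=x,N=y) over the conditioning event gives 17/13.
E[N | M ≤ 5] = (17/13) / (7/13) = 17/7.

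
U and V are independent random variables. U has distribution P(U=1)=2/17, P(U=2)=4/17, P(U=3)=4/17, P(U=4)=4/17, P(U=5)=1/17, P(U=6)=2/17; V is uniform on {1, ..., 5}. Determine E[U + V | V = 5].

140/17

P(V = 5) = 1/5.
Summing (U+V)·P(x,y) over outcomes with V = 5 gives 28/17.
E[U + V | V = 5] = (28/17) / (1/5) = 140/17.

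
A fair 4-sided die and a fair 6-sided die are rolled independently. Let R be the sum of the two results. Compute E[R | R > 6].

8

P(R > 6) = 5/12.
Σ over the event: 7·1/6 + 8·1/8 + 9·1/12 + 10·1/24 = 10/3.
E[R | R > 6] = (10/3) / (5/12) = 8.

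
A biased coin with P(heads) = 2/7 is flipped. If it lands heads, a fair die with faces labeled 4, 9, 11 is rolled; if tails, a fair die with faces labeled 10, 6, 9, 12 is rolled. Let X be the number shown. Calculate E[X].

249/28

E[X | heads] = (4+9+11)/3 = 8.
E[X | tails] = (10+6+9+12)/4 = 37/4.
By the law of total expectation,
E[X] = (2/7)·(8) + (5/7)·(37/4) = 249/28.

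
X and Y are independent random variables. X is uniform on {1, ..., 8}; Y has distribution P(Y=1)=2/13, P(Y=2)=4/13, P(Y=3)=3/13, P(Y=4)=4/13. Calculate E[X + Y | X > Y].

P(X > Y) = 69/104.
Summing (X+Y)·P(x,y) over outcomes with X > Y gives 567/104.
E[X + Y | X > Y] = (567/104) / (69/104) = 189/23.

189/23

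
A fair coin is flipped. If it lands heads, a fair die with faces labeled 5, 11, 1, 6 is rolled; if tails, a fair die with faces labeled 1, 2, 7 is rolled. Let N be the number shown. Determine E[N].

E[N | heads] = (5+11+1+6)/4 = 23/4.
E[N | tails] = (1+2+7)/3 = 10/3.
By the law of total expectation,
E[N] = (1/2)·(23/4) + (1/2)·(10/3) = 109/24.

109/24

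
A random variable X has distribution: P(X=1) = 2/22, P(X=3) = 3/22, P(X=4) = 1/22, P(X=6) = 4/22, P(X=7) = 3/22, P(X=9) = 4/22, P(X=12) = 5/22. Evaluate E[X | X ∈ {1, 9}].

P(X ∈ {1, 9}) = 3/11.
Σ over the event: 1·1/11 + 9·2/11 = 19/11.
E[X | X ∈ {1, 9}] = (19/11) / (3/11) = 19/3.

19/3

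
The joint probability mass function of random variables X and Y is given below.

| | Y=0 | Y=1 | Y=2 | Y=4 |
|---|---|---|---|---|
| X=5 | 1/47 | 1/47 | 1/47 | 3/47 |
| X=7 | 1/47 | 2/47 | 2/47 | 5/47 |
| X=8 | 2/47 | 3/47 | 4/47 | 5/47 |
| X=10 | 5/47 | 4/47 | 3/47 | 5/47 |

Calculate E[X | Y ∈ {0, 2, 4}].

P(Y ∈ {0, 2, 4}) = 37/47.
Summing X·P(X=x,Y=y) over the conditioning event gives 299/47.
E[X | Y ∈ {0, 2, 4}] = (299/47) / (37/47) = 299/37.

299/37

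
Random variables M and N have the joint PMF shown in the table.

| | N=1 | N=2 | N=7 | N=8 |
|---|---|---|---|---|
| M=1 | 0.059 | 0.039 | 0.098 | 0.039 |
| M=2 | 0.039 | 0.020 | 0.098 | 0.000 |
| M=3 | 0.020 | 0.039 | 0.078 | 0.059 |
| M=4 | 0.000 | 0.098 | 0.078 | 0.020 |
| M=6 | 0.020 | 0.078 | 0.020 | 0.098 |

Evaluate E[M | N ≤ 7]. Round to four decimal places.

2.9758

P(N ≤ 7) = 0.784.
Summing M·P(M=x,N=y) over the conditioning event gives 2.333.
E[M | N ≤ 7] = (2.333) / (0.784) = 2.9758.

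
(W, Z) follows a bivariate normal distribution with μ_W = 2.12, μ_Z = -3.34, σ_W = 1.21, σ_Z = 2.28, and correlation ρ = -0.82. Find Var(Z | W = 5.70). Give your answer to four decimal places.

Var(Z | W=x) = (1 − ρ²)·σ_Z².
Var(Z | W=5.70) = (2.28)²·(1 − (-0.82)²) = 5.1984·0.3276 = 1.7030.

1.7030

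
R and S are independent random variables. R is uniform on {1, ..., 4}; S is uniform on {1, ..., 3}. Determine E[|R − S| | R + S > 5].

Outcomes with R + S > 5: (3,3), (4,2), (4,3), each with probability 1/12.
E[|R − S| | R + S > 5] = (0 + 2 + 1) / 3 = 1.

1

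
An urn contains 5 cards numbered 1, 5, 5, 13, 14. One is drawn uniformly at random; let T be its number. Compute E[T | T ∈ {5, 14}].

8

P(T ∈ {5, 14}) = 3/5.
Σ over the event: 5·2/5 + 14·1/5 = 24/5.
E[T | T ∈ {5, 14}] = (24/5) / (3/5) = 8.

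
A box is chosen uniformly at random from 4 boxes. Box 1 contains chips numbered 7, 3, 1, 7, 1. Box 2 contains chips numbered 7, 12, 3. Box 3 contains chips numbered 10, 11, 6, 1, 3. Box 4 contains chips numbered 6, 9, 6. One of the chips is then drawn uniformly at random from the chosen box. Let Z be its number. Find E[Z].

E[Z | box 1] = (7+3+1+7+1)/5 = 19/5.
E[Z | box 2] = (7+12+3)/3 = 22/3.
E[Z | box 3] = (10+11+6+1+3)/5 = 31/5.
E[Z | box 4] = (6+9+6)/3 = 7.
E[Z] = (1/4)·(19/5) + (1/4)·(22/3) + (1/4)·(31/5) + (1/4)·(7) = 73/12.

73/12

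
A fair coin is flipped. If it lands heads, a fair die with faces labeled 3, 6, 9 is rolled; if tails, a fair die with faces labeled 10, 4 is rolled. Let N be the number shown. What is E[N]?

E[N | heads] = (3+6+9)/3 = 6.
E[N | tails] = (10+4)/2 = 7.
E[N] = (1/2)·(6) + (1/2)·(7) = 13/2.

13/2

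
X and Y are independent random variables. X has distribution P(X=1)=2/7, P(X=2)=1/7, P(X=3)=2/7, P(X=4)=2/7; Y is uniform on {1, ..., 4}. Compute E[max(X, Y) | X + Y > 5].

42/11

P(X + Y > 5) = 11/28.
Summing max(X,Y)·P(x,y) over outcomes with X + Y > 5 gives 3/2.
E[max(X, Y) | X + Y > 5] = (3/2) / (11/28) = 42/11.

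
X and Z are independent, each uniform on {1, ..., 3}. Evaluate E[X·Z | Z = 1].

2

Outcomes with Z = 1: (1,1), (2,1), (3,1), each with probability 1/9.
E[X·Z | Z = 1] = (1 + 2 + 3) / 3 = 2.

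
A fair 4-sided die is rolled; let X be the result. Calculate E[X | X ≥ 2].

Given X ≥ 2, X is equally likely to be any of {2, 3, 4}.
E[X | X ≥ 2] = (2 + 3 + 4) / 3 = 3.

3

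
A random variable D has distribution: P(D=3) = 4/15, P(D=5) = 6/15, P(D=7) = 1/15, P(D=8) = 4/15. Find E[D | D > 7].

P(D > 7) = 4/15.
Σ over the event: 8·4/15 = 32/15.
E[D | D > 7] = (32/15) / (4/15) = 8.

8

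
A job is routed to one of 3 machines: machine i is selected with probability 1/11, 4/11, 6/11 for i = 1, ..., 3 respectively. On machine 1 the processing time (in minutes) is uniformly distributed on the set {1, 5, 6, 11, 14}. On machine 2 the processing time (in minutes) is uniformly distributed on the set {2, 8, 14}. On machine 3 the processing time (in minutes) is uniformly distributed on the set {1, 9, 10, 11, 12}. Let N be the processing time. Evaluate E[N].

E[N | machine 1] = (1+5+6+11+14)/5 = 37/5.
E[N | machine 2] = (2+8+14)/3 = 8.
E[N | machine 3] = (1+9+10+11+12)/5 = 43/5.
By the law of total expectation,
E[N] = (1/11)·(37/5) + (4/11)·(8) + (6/11)·(43/5) = 91/11.

91/11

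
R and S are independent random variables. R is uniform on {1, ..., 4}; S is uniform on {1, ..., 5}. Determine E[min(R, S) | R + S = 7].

Outcomes with R + S = 7: (2,5), (3,4), (4,3), each with probability 1/20.
E[min(R, S) | R + S = 7] = (2 + 3 + 3) / 3 = 8/3.

8/3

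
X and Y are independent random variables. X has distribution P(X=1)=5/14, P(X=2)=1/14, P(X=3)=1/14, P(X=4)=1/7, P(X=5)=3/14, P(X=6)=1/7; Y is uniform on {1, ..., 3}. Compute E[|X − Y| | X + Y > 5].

P(X + Y > 5) = 10/21.
Summing |X−Y|·P(x,y) over outcomes with X + Y > 5 gives 19/14.
E[|X − Y| | X + Y > 5] = (19/14) / (10/21) = 57/20.

57/20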